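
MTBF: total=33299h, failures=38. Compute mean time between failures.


Formula: MTBF = Total operating time / Number of failures
MTBF = 33299 / 38
MTBF = 876.29 hours

876.29 hours


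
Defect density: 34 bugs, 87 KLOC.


Defect density = defects / KLOC
Defect density = 34 / 87
Defect density = 0.391 defects/KLOC

0.391 defects/KLOC


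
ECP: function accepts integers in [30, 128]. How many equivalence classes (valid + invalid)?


Valid range: [30, 128]
Class 1: x < 30 — invalid
Class 2: 30 ≤ x ≤ 128 — valid
Class 3: x > 128 — invalid
Total equivalence classes: 3

3 equivalence classes


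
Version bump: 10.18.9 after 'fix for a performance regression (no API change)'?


Current: 10.18.9
Change category: 'fix for a performance regression (no API change)' → patch bump
SemVer rule: patch bump → increment PATCH (MAJOR and MINOR unchanged)
New: 10.18.10

10.18.10


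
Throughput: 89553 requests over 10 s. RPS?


Formula: throughput = requests / seconds
throughput = 89553 / 10
throughput = 8955.3 requests/second

8955.3 requests/second


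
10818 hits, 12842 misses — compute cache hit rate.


Formula: hit rate = hits / (hits + misses) * 100
hit rate = 10818 / (10818 + 12842) * 100
hit rate = 10818 / 23660 * 100
hit rate = 45.72%

45.72%


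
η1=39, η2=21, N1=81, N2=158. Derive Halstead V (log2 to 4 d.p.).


Formula: V = N * log2(η), where N = N1 + N2 and η = η1 + η2
η = 39 + 21 = 60
N = 81 + 158 = 239
log2(60) ≈ 5.9069
V = 239 * 5.9069 = 1411.75

1411.75


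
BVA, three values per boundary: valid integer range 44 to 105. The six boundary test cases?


Range: [44, 105]
Boundaries: just below min, min, min+1, max-1, max, just above max
Values: [43, 44, 45, 104, 105, 106]

[43, 44, 45, 104, 105, 106]


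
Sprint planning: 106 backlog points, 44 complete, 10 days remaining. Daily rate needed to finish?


Formula: Required rate = Remaining points / Days left
Remaining = 106 - 44 = 62 points
Required rate = 62 / 10 = 6.2 points/day

6.2 points/day


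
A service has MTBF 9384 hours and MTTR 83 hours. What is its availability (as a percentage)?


Availability = MTBF / (MTBF + MTTR)
Availability = 9384 / (9384 + 83)
Availability = 9384 / 9467
Availability = 99.1233%

99.1233%


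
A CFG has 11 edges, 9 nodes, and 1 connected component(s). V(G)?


Formula: V(G) = E - N + 2P
V(G) = 11 - 9 + 2*1
V(G) = 2 + 2
V(G) = 4

4


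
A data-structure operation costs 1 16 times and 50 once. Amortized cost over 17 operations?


Formula: Amortized cost = Total cost / Operations
Total cost = (16 * 1) + (1 * 50)
Total cost = 16 + 50 = 66
Amortized = 66 / 17 = 3.8824

3.8824


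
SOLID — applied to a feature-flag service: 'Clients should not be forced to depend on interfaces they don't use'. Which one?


This describes the Interface Segregation Principle (ISP)

Interface Segregation Principle (ISP)


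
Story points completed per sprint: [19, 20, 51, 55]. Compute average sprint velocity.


Formula: Avg velocity = Total points / Number of sprints
Points: [19, 20, 51, 55]
Sum = 19 + 20 + 51 + 55 = 145
Avg velocity = 145 / 4 = 36.25 points/sprint

36.25 points/sprint


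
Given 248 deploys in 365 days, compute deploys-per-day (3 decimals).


Formula: deployments per day = releases / days
= 248 / 365
= 0.679 deploys/day
(equivalently, 4.76 deploys/week)

0.679 deploys/day


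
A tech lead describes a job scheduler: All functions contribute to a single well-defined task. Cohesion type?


Reasoning: Best: single purpose
Type: Functional cohesion

Functional cohesion


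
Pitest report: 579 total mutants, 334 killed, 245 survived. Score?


Mutation score = killed / total * 100
Mutation score = 334 / 579 * 100
Mutation score = 57.69%

57.69%


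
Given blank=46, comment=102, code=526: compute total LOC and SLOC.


Total LOC = blank + comment + code
Total LOC = 46 + 102 + 526 = 674
SLOC (source only) = code = 526

Total LOC: 674, SLOC: 526


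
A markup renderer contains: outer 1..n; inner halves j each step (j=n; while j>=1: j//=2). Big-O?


Reasoning: n times log n
Complexity: O(n log n)

O(n log n)


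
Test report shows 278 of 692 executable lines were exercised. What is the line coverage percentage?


Coverage = covered / total * 100
Coverage = 278 / 692 * 100
Coverage = 40.17%

40.17%


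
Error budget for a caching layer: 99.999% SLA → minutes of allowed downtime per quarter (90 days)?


Formula: allowed downtime = period * (100 - SLA) / 100
Period (quarter (90 days)) = 129600 minutes
Unavailability fraction = (100 - 99.999) / 100
Allowed downtime = 129600 * (100 - 99.999) / 100
Allowed downtime = 1.296 minutes

1.296 minutes


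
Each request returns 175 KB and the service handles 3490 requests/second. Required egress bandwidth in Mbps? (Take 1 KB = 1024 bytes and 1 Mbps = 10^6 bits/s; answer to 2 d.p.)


Formula: Mbps = payload_bytes * RPS * 8 / 1e6
Payload per request = 175 KB = 175 * 1024 = 179200 bytes
Total bytes/sec = 179200 * 3490 = 625408000
Total bits/sec = 625408000 * 8 = 5003264000
Mbps = 5003264000 / 1e6 = 5003.26

5003.26 Mbps


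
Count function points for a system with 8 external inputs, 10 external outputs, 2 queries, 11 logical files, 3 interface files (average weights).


UFP = EI*4 + EO*5 + EQ*4 + ILF*10 + EIF*7
UFP = 8*4 + 10*5 + 2*4 + 11*10 + 3*7
UFP = 32 + 50 + 8 + 110 + 21
UFP = 221

221


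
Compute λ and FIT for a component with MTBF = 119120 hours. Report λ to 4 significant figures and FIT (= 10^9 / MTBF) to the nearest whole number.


Formula: λ = 1 / MTBF; FIT = λ × 1e9 = 1e9 / MTBF
λ = 1 / 119120 ≈ 8.395e-06 failures/hour
FIT = 1e9 / 119120 ≈ 8395 failures per 1e9 hours (nearest whole number)

λ = 8.395e-06 /h, FIT = 8395


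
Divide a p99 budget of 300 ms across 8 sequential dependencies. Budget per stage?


Formula: per_stage = total_budget / stages
per_stage = 300 / 8
per_stage = 37.5 ms

37.5 ms


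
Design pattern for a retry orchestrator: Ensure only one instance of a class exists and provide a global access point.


This matches the Singleton pattern

Singleton


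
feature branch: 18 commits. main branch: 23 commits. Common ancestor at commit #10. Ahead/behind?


Common ancestor: commit #10
feature commits after divergence: 18 - 10 = 8
main commits after divergence: 23 - 10 = 13
feature is 8 commits ahead of main
main is 13 commits ahead of feature

feature ahead: 8, main ahead: 13


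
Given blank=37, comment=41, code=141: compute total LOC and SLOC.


Total LOC = blank + comment + code
Total LOC = 37 + 41 + 141 = 219
SLOC (source only) = code = 141

Total LOC: 219, SLOC: 141


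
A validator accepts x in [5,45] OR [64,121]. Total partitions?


Valid ranges: [5,45] and [64,121]
Class 1: x < 5 — invalid
Class 2: 5 ≤ x ≤ 45 — valid
Class 3: 45 < x < 64 — invalid (gap between ranges)
Class 4: 64 ≤ x ≤ 121 — valid
Class 5: x > 121 — invalid
Total equivalence classes: 5

5 equivalence classes


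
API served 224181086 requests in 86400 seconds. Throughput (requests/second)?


Formula: throughput = requests / seconds
throughput = 224181086 / 86400
throughput = 2594.69 requests/second

2594.69 requests/second


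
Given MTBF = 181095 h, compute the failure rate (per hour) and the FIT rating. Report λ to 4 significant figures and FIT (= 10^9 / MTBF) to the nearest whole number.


Formula: λ = 1 / MTBF; FIT = λ × 1e9 = 1e9 / MTBF
λ = 1 / 181095 ≈ 5.522e-06 failures/hour
FIT = 1e9 / 181095 ≈ 5522 failures per 1e9 hours (nearest whole number)

λ = 5.522e-06 /h, FIT = 5522


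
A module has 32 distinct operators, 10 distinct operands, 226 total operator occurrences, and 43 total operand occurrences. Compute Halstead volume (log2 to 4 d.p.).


Formula: V = N * log2(η), where N = N1 + N2 and η = η1 + η2
η = 32 + 10 = 42
N = 226 + 43 = 269
log2(42) ≈ 5.3923
V = 269 * 5.3923 = 1450.53

1450.53


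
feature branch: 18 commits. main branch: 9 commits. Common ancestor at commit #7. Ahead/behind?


Common ancestor: commit #7
feature commits after divergence: 18 - 7 = 11
main commits after divergence: 9 - 7 = 2
feature is 11 commits ahead of main
main is 2 commits ahead of feature

feature ahead: 11, main ahead: 2


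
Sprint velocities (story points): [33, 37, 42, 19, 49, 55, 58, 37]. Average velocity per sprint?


Formula: Avg velocity = Total points / Number of sprints
Points: [33, 37, 42, 19, 49, 55, 58, 37]
Sum = 33 + 37 + 42 + 19 + 49 + 55 + 58 + 37 = 330
Avg velocity = 330 / 8 = 41.25 points/sprint

41.25 points/sprint


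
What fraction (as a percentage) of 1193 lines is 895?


Coverage = covered / total * 100
Coverage = 895 / 1193 * 100
Coverage = 75.02%

75.02%


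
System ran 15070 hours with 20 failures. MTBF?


Formula: MTBF = Total operating time / Number of failures
MTBF = 15070 / 20
MTBF = 753.5 hours

753.5 hours


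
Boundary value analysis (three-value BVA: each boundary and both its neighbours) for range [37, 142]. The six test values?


Range: [37, 142]
Boundaries: just below min, min, min+1, max-1, max, just above max
Values: [36, 37, 38, 141, 142, 143]

[36, 37, 38, 141, 142, 143]


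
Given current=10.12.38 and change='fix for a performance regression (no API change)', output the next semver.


Current: 10.12.38
Change category: 'fix for a performance regression (no API change)' → patch bump
SemVer rule: patch bump → increment PATCH (MAJOR and MINOR unchanged)
New: 10.12.39

10.12.39


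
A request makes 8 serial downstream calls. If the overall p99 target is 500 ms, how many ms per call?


Formula: per_stage = total_budget / stages
per_stage = 500 / 8
per_stage = 62.5 ms

62.5 ms


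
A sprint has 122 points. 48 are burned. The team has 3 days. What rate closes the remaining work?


Formula: Required rate = Remaining points / Days left
Remaining = 122 - 48 = 74 points
Required rate = 74 / 3 = 24.67 points/day

24.67 points/day


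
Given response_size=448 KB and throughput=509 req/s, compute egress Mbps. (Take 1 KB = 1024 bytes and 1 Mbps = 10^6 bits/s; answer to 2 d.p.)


Formula: Mbps = payload_bytes * RPS * 8 / 1e6
Payload per request = 448 KB = 448 * 1024 = 458752 bytes
Total bytes/sec = 458752 * 509 = 233504768
Total bits/sec = 233504768 * 8 = 1868038144
Mbps = 1868038144 / 1e6 = 1868.04

1868.04 Mbps


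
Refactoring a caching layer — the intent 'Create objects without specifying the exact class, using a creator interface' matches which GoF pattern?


This matches the Factory Method pattern

Factory Method


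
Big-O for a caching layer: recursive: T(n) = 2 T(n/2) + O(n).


Reasoning: master theorem case 2 (merge-sort recurrence)
Complexity: O(n log n)

O(n log n)


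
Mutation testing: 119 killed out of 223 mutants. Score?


Mutation score = killed / total * 100
Mutation score = 119 / 223 * 100
Mutation score = 53.36%

53.36%


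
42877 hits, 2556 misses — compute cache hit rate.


Formula: hit rate = hits / (hits + misses) * 100
hit rate = 42877 / (42877 + 2556) * 100
hit rate = 42877 / 45433 * 100
hit rate = 94.37%

94.37%


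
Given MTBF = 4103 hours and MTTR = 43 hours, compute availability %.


Availability = MTBF / (MTBF + MTTR)
Availability = 4103 / (4103 + 43)
Availability = 4103 / 4146
Availability = 98.9629%

98.9629%


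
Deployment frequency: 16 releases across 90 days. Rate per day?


Formula: deployments per day = releases / days
= 16 / 90
= 0.178 deploys/day
(equivalently, 1.24 deploys/week)

0.178 deploys/day


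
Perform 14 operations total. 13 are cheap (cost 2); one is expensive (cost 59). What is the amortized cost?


Formula: Amortized cost = Total cost / Operations
Total cost = (13 * 2) + (1 * 59)
Total cost = 26 + 59 = 85
Amortized = 85 / 14 = 6.0714

6.0714


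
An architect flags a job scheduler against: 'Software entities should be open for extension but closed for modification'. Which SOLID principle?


This describes the Open/Closed Principle (OCP)

Open/Closed Principle (OCP)


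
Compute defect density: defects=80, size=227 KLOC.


Defect density = defects / KLOC
Defect density = 80 / 227
Defect density = 0.352 defects/KLOC

0.352 defects/KLOC


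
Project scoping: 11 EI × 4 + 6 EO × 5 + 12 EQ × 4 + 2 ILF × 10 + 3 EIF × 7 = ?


UFP = EI*4 + EO*5 + EQ*4 + ILF*10 + EIF*7
UFP = 11*4 + 6*5 + 12*4 + 2*10 + 3*7
UFP = 44 + 30 + 48 + 20 + 21
UFP = 163

163


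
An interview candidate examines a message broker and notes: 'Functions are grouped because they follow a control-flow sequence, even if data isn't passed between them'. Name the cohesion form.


Reasoning: Grouped by order of execution within a routine, not by data flow
Type: Procedural cohesion

Procedural cohesion


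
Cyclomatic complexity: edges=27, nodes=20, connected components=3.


Formula: V(G) = E - N + 2P
V(G) = 27 - 20 + 2*3
V(G) = 7 + 6
V(G) = 13

13


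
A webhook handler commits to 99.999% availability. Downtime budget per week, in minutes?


Formula: allowed downtime = period * (100 - SLA) / 100
Period (week) = 10080 minutes
Unavailability fraction = (100 - 99.999) / 100
Allowed downtime = 10080 * (100 - 99.999) / 100
Allowed downtime = 0.1008 minutes

0.1008 minutes


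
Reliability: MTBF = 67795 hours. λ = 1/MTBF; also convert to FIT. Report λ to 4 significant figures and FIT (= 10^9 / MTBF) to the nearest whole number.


Formula: λ = 1 / MTBF; FIT = λ × 1e9 = 1e9 / MTBF
λ = 1 / 67795 ≈ 1.475e-05 failures/hour
FIT = 1e9 / 67795 ≈ 14750 failures per 1e9 hours (nearest whole number)

λ = 1.475e-05 /h, FIT = 14750


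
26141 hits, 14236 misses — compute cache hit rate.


Formula: hit rate = hits / (hits + misses) * 100
hit rate = 26141 / (26141 + 14236) * 100
hit rate = 26141 / 40377 * 100
hit rate = 64.74%

64.74%


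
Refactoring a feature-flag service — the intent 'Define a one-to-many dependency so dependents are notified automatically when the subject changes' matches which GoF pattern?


This matches the Observer pattern

Observer


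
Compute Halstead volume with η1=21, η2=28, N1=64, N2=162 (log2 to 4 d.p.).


Formula: V = N * log2(η), where N = N1 + N2 and η = η1 + η2
η = 21 + 28 = 49
N = 64 + 162 = 226
log2(49) ≈ 5.6147
V = 226 * 5.6147 = 1268.92

1268.92


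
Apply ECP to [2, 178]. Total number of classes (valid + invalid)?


Valid range: [2, 178]
Class 1: x < 2 — invalid
Class 2: 2 ≤ x ≤ 178 — valid
Class 3: x > 178 — invalid
Total equivalence classes: 3

3 equivalence classes


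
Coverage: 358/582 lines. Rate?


Coverage = covered / total * 100
Coverage = 358 / 582 * 100
Coverage = 61.51%

61.51%


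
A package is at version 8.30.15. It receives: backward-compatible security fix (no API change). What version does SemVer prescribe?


Current: 8.30.15
Change category: 'backward-compatible security fix (no API change)' → patch bump
SemVer rule: patch bump → increment PATCH (MAJOR and MINOR unchanged)
New: 8.30.16

8.30.16


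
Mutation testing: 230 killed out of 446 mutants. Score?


Mutation score = killed / total * 100
Mutation score = 230 / 446 * 100
Mutation score = 51.57%

51.57%


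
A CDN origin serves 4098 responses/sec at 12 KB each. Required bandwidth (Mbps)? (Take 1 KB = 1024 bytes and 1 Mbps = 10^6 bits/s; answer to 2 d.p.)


Formula: Mbps = payload_bytes * RPS * 8 / 1e6
Payload per request = 12 KB = 12 * 1024 = 12288 bytes
Total bytes/sec = 12288 * 4098 = 50356224
Total bits/sec = 50356224 * 8 = 402849792
Mbps = 402849792 / 1e6 = 402.85

402.85 Mbps


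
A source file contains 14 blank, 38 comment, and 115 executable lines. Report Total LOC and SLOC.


Total LOC = blank + comment + code
Total LOC = 14 + 38 + 115 = 167
SLOC (source only) = code = 115

Total LOC: 167, SLOC: 115


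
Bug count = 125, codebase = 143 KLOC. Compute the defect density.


Defect density = defects / KLOC
Defect density = 125 / 143
Defect density = 0.874 defects/KLOC

0.874 defects/KLOC


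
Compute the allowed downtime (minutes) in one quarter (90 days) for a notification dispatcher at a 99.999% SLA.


Formula: allowed downtime = period * (100 - SLA) / 100
Period (quarter (90 days)) = 129600 minutes
Unavailability fraction = (100 - 99.999) / 100
Allowed downtime = 129600 * (100 - 99.999) / 100
Allowed downtime = 1.296 minutes

1.296 minutes


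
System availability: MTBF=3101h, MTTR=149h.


Availability = MTBF / (MTBF + MTTR)
Availability = 3101 / (3101 + 149)
Availability = 3101 / 3250
Availability = 95.4154%

95.4154%


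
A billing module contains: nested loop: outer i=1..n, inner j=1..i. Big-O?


Reasoning: triangle: n(n+1)/2 ~ n^2/2
Complexity: O(n^2)

O(n^2)


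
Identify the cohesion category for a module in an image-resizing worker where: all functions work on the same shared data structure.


Reasoning: Functions share data
Type: Communicational cohesion

Communicational cohesion


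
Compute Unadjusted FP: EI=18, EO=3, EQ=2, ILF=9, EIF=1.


UFP = EI*4 + EO*5 + EQ*4 + ILF*10 + EIF*7
UFP = 18*4 + 3*5 + 2*4 + 9*10 + 1*7
UFP = 72 + 15 + 8 + 90 + 7
UFP = 192

192


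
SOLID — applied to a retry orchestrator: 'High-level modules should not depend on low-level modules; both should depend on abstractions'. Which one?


This describes the Dependency Inversion Principle (DIP)

Dependency Inversion Principle (DIP)


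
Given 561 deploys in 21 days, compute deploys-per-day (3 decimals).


Formula: deployments per day = releases / days
= 561 / 21
= 26.714 deploys/day
(equivalently, 187.0 deploys/week)

26.714 deploys/day


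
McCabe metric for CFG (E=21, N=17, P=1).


Formula: V(G) = E - N + 2P
V(G) = 21 - 17 + 2*1
V(G) = 4 + 2
V(G) = 6

6


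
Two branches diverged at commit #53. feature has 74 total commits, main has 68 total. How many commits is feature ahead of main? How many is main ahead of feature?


Common ancestor: commit #53
feature commits after divergence: 74 - 53 = 21
main commits after divergence: 68 - 53 = 15
feature is 21 commits ahead of main
main is 15 commits ahead of feature

feature ahead: 21, main ahead: 15


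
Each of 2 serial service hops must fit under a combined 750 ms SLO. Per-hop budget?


Formula: per_stage = total_budget / stages
per_stage = 750 / 2
per_stage = 375.0 ms

375.0 ms


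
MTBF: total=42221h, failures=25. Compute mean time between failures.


Formula: MTBF = Total operating time / Number of failures
MTBF = 42221 / 25
MTBF = 1688.84 hours

1688.84 hours


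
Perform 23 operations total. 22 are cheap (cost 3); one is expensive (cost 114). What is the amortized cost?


Formula: Amortized cost = Total cost / Operations
Total cost = (22 * 3) + (1 * 114)
Total cost = 66 + 114 = 180
Amortized = 180 / 23 = 7.8261

7.8261


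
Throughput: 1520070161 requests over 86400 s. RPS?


Formula: throughput = requests / seconds
throughput = 1520070161 / 86400
throughput = 17593.4 requests/second

17593.4 requests/second


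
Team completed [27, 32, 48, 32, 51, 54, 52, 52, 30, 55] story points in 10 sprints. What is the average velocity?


Formula: Avg velocity = Total points / Number of sprints
Points: [27, 32, 48, 32, 51, 54, 52, 52, 30, 55]
Sum = 27 + 32 + 48 + 32 + 51 + 54 + 52 + 52 + 30 + 55 = 433
Avg velocity = 433 / 10 = 43.3 points/sprint

43.3 points/sprint


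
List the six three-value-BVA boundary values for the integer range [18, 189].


Range: [18, 189]
Boundaries: just below min, min, min+1, max-1, max, just above max
Values: [17, 18, 19, 188, 189, 190]

[17, 18, 19, 188, 189, 190]


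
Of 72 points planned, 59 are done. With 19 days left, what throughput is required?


Formula: Required rate = Remaining points / Days left
Remaining = 72 - 59 = 13 points
Required rate = 13 / 19 = 0.68 points/day

0.68 points/day


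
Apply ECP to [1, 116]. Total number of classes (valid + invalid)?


Valid range: [1, 116]
Class 1: x < 1 — invalid
Class 2: 1 ≤ x ≤ 116 — valid
Class 3: x > 116 — invalid
Total equivalence classes: 3

3 equivalence classes


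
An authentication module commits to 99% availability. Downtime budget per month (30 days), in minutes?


Formula: allowed downtime = period * (100 - SLA) / 100
Period (month (30 days)) = 43200 minutes
Unavailability fraction = (100 - 99.0) / 100
Allowed downtime = 43200 * (100 - 99.0) / 100
Allowed downtime = 432.0 minutes

432.0 minutes


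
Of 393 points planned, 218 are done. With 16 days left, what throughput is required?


Formula: Required rate = Remaining points / Days left
Remaining = 393 - 218 = 175 points
Required rate = 175 / 16 = 10.94 points/day

10.94 points/day


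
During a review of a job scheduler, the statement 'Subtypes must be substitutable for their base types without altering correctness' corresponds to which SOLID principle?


This describes the Liskov Substitution Principle (LSP)

Liskov Substitution Principle (LSP)


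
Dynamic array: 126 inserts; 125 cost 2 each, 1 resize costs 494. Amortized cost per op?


Formula: Amortized cost = Total cost / Operations
Total cost = (125 * 2) + (1 * 494)
Total cost = 250 + 494 = 744
Amortized = 744 / 126 = 5.9048

5.9048


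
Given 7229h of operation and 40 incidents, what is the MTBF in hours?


Formula: MTBF = Total operating time / Number of failures
MTBF = 7229 / 40
MTBF = 180.73 hours

180.73 hours


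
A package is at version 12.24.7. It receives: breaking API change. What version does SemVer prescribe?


Current: 12.24.7
Change category: 'breaking API change' → major bump
SemVer rule: major bump → increment MAJOR, reset MINOR and PATCH to 0
New: 13.0.0

13.0.0


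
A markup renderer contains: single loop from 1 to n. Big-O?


Reasoning: one pass through n items
Complexity: O(n)

O(n)


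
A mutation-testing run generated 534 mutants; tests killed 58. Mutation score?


Mutation score = killed / total * 100
Mutation score = 58 / 534 * 100
Mutation score = 10.86%

10.86%


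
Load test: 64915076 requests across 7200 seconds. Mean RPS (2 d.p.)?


Formula: throughput = requests / seconds
throughput = 64915076 / 7200
throughput = 9015.98 requests/second

9015.98 requests/second


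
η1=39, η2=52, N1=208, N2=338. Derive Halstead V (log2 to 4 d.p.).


Formula: V = N * log2(η), where N = N1 + N2 and η = η1 + η2
η = 39 + 52 = 91
N = 208 + 338 = 546
log2(91) ≈ 6.5078
V = 546 * 6.5078 = 3553.26

3553.26


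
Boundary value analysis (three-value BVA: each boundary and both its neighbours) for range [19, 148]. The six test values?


Range: [19, 148]
Boundaries: just below min, min, min+1, max-1, max, just above max
Values: [18, 19, 20, 147, 148, 149]

[18, 19, 20, 147, 148, 149]


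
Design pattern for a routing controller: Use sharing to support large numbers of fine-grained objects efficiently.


This matches the Flyweight pattern

Flyweight


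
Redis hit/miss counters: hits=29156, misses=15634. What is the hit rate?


Formula: hit rate = hits / (hits + misses) * 100
hit rate = 29156 / (29156 + 15634) * 100
hit rate = 29156 / 44790 * 100
hit rate = 65.09%

65.09%


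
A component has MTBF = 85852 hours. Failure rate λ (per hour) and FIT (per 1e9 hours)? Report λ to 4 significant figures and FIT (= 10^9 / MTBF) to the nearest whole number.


Formula: λ = 1 / MTBF; FIT = λ × 1e9 = 1e9 / MTBF
λ = 1 / 85852 ≈ 1.165e-05 failures/hour
FIT = 1e9 / 85852 ≈ 11648 failures per 1e9 hours (nearest whole number)

λ = 1.165e-05 /h, FIT = 11648


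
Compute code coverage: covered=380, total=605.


Coverage = covered / total * 100
Coverage = 380 / 605 * 100
Coverage = 62.81%

62.81%


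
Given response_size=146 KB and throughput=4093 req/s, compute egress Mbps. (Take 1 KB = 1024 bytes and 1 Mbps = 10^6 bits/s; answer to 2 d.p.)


Formula: Mbps = payload_bytes * RPS * 8 / 1e6
Payload per request = 146 KB = 146 * 1024 = 149504 bytes
Total bytes/sec = 149504 * 4093 = 611919872
Total bits/sec = 611919872 * 8 = 4895358976
Mbps = 4895358976 / 1e6 = 4895.36

4895.36 Mbps


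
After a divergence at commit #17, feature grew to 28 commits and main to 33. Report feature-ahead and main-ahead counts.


Common ancestor: commit #17
feature commits after divergence: 28 - 17 = 11
main commits after divergence: 33 - 17 = 16
feature is 11 commits ahead of main
main is 16 commits ahead of feature

feature ahead: 11, main ahead: 16


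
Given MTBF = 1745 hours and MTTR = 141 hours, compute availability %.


Availability = MTBF / (MTBF + MTTR)
Availability = 1745 / (1745 + 141)
Availability = 1745 / 1886
Availability = 92.5239%

92.5239%


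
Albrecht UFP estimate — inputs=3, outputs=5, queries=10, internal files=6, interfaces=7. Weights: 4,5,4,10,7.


UFP = EI*4 + EO*5 + EQ*4 + ILF*10 + EIF*7
UFP = 3*4 + 5*5 + 10*4 + 6*10 + 7*7
UFP = 12 + 25 + 40 + 60 + 49
UFP = 186

186


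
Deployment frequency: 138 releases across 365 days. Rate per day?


Formula: deployments per day = releases / days
= 138 / 365
= 0.378 deploys/day
(equivalently, 2.65 deploys/week)

0.378 deploys/day


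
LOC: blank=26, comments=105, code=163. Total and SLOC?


Total LOC = blank + comment + code
Total LOC = 26 + 105 + 163 = 294
SLOC (source only) = code = 163

Total LOC: 294, SLOC: 163


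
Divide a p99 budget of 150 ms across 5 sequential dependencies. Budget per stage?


Formula: per_stage = total_budget / stages
per_stage = 150 / 5
per_stage = 30.0 ms

30.0 ms


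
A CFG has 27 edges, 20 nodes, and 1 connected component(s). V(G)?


Formula: V(G) = E - N + 2P
V(G) = 27 - 20 + 2*1
V(G) = 7 + 2
V(G) = 9

9


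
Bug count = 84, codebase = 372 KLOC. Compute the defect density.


Defect density = defects / KLOC
Defect density = 84 / 372
Defect density = 0.226 defects/KLOC

0.226 defects/KLOC


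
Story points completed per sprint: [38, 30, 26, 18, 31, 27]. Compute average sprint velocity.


Formula: Avg velocity = Total points / Number of sprints
Points: [38, 30, 26, 18, 31, 27]
Sum = 38 + 30 + 26 + 18 + 31 + 27 = 170
Avg velocity = 170 / 6 = 28.33 points/sprint

28.33 points/sprint


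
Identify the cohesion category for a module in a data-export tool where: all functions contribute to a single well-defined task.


Reasoning: Best: single purpose
Type: Functional cohesion

Functional cohesion


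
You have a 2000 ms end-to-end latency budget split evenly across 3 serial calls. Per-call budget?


Formula: per_stage = total_budget / stages
per_stage = 2000 / 3
per_stage = 666.67 ms

666.67 ms


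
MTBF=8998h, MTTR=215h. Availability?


Availability = MTBF / (MTBF + MTTR)
Availability = 8998 / (8998 + 215)
Availability = 8998 / 9213
Availability = 97.6663%

97.6663%


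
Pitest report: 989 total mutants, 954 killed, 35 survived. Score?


Mutation score = killed / total * 100
Mutation score = 954 / 989 * 100
Mutation score = 96.46%

96.46%


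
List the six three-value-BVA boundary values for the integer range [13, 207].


Range: [13, 207]
Boundaries: just below min, min, min+1, max-1, max, just above max
Values: [12, 13, 14, 206, 207, 208]

[12, 13, 14, 206, 207, 208]


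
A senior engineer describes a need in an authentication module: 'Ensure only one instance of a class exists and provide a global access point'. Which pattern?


This matches the Singleton pattern

Singleton


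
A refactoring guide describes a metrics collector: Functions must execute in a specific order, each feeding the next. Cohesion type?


Reasoning: Output of one is input to next
Type: Sequential cohesion

Sequential cohesion


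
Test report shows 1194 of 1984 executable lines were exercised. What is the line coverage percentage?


Coverage = covered / total * 100
Coverage = 1194 / 1984 * 100
Coverage = 60.18%

60.18%


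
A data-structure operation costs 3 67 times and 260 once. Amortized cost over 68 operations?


Formula: Amortized cost = Total cost / Operations
Total cost = (67 * 3) + (1 * 260)
Total cost = 201 + 260 = 461
Amortized = 461 / 68 = 6.7794

6.7794


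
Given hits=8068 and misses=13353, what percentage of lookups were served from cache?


Formula: hit rate = hits / (hits + misses) * 100
hit rate = 8068 / (8068 + 13353) * 100
hit rate = 8068 / 21421 * 100
hit rate = 37.66%

37.66%


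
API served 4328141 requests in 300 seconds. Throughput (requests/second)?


Formula: throughput = requests / seconds
throughput = 4328141 / 300
throughput = 14427.14 requests/second

14427.14 requests/second


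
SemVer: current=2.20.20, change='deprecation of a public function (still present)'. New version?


Current: 2.20.20
Change category: 'deprecation of a public function (still present)' → minor bump
SemVer rule: minor bump → increment MINOR, reset PATCH to 0 (MAJOR unchanged)
New: 2.21.0

2.21.0


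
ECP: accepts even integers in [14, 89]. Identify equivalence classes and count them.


Constraint: even integers in [14, 89]
Class 1: x < 14 — out-of-range invalid
Class 2: x in [14,89] but odd — wrong type invalid
Class 3: x in [14,89] and even — valid
Class 4: x > 89 — out-of-range invalid
Total equivalence classes: 4

4 equivalence classes


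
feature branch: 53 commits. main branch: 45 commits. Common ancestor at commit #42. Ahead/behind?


Common ancestor: commit #42
feature commits after divergence: 53 - 42 = 11
main commits after divergence: 45 - 42 = 3
feature is 11 commits ahead of main
main is 3 commits ahead of feature

feature ahead: 11, main ahead: 3


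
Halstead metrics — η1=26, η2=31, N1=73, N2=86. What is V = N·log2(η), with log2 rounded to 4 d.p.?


Formula: V = N * log2(η), where N = N1 + N2 and η = η1 + η2
η = 26 + 31 = 57
N = 73 + 86 = 159
log2(57) ≈ 5.8329
V = 159 * 5.8329 = 927.43

927.43


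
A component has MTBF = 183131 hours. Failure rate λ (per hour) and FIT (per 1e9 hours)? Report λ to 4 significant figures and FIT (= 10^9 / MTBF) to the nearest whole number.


Formula: λ = 1 / MTBF; FIT = λ × 1e9 = 1e9 / MTBF
λ = 1 / 183131 ≈ 5.461e-06 failures/hour
FIT = 1e9 / 183131 ≈ 5461 failures per 1e9 hours (nearest whole number)

λ = 5.461e-06 /h, FIT = 5461


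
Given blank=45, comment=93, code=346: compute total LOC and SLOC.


Total LOC = blank + comment + code
Total LOC = 45 + 93 + 346 = 484
SLOC (source only) = code = 346

Total LOC: 484, SLOC: 346


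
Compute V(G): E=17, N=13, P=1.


Formula: V(G) = E - N + 2P
V(G) = 17 - 13 + 2*1
V(G) = 4 + 2
V(G) = 6

6


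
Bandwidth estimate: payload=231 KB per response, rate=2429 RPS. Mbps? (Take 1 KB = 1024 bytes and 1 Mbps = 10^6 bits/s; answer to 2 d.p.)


Formula: Mbps = payload_bytes * RPS * 8 / 1e6
Payload per request = 231 KB = 231 * 1024 = 236544 bytes
Total bytes/sec = 236544 * 2429 = 574565376
Total bits/sec = 574565376 * 8 = 4596523008
Mbps = 4596523008 / 1e6 = 4596.52

4596.52 Mbps


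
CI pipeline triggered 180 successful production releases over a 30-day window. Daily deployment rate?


Formula: deployments per day = releases / days
= 180 / 30
= 6.0 deploys/day
(equivalently, 42.0 deploys/week)

6.0 deploys/day


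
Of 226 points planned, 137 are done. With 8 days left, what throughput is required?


Formula: Required rate = Remaining points / Days left
Remaining = 226 - 137 = 89 points
Required rate = 89 / 8 = 11.13 points/day

11.13 points/day


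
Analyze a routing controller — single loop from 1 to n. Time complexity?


Reasoning: one pass through n items
Complexity: O(n)

O(n)


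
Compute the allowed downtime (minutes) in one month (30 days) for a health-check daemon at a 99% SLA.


Formula: allowed downtime = period * (100 - SLA) / 100
Period (month (30 days)) = 43200 minutes
Unavailability fraction = (100 - 99.0) / 100
Allowed downtime = 43200 * (100 - 99.0) / 100
Allowed downtime = 432.0 minutes

432.0 minutes


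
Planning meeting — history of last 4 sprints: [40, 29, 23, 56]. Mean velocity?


Formula: Avg velocity = Total points / Number of sprints
Points: [40, 29, 23, 56]
Sum = 40 + 29 + 23 + 56 = 148
Avg velocity = 148 / 4 = 37.0 points/sprint

37.0 points/sprint


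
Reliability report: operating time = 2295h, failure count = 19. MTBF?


Formula: MTBF = Total operating time / Number of failures
MTBF = 2295 / 19
MTBF = 120.79 hours

120.79 hours


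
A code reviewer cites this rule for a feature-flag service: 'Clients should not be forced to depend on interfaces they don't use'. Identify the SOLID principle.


This describes the Interface Segregation Principle (ISP)

Interface Segregation Principle (ISP)


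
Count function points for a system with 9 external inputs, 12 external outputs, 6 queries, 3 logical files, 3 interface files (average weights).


UFP = EI*4 + EO*5 + EQ*4 + ILF*10 + EIF*7
UFP = 9*4 + 12*5 + 6*4 + 3*10 + 3*7
UFP = 36 + 60 + 24 + 30 + 21
UFP = 171

171


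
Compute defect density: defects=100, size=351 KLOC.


Defect density = defects / KLOC
Defect density = 100 / 351
Defect density = 0.285 defects/KLOC

0.285 defects/KLOC


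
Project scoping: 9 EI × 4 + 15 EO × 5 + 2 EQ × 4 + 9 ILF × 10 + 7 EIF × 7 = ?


UFP = EI*4 + EO*5 + EQ*4 + ILF*10 + EIF*7
UFP = 9*4 + 15*5 + 2*4 + 9*10 + 7*7
UFP = 36 + 75 + 8 + 90 + 49
UFP = 258

258


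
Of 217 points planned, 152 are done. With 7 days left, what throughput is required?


Formula: Required rate = Remaining points / Days left
Remaining = 217 - 152 = 65 points
Required rate = 65 / 7 = 9.29 points/day

9.29 points/day


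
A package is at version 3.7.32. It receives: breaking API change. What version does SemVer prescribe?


Current: 3.7.32
Change category: 'breaking API change' → major bump
SemVer rule: major bump → increment MAJOR, reset MINOR and PATCH to 0
New: 4.0.0

4.0.0


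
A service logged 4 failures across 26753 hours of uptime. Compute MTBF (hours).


Formula: MTBF = Total operating time / Number of failures
MTBF = 26753 / 4
MTBF = 6688.25 hours

6688.25 hours


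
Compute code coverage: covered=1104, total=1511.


Coverage = covered / total * 100
Coverage = 1104 / 1511 * 100
Coverage = 73.06%

73.06%


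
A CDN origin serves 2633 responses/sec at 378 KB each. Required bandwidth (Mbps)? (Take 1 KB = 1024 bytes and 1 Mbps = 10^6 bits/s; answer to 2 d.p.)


Formula: Mbps = payload_bytes * RPS * 8 / 1e6
Payload per request = 378 KB = 378 * 1024 = 387072 bytes
Total bytes/sec = 387072 * 2633 = 1019160576
Total bits/sec = 1019160576 * 8 = 8153284608
Mbps = 8153284608 / 1e6 = 8153.28

8153.28 Mbps


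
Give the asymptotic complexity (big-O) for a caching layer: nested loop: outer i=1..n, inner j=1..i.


Reasoning: triangle: n(n+1)/2 ~ n^2/2
Complexity: O(n^2)

O(n^2)


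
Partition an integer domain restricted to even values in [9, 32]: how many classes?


Constraint: even integers in [9, 32]
Class 1: x < 9 — out-of-range invalid
Class 2: x in [9,32] but odd — wrong type invalid
Class 3: x in [9,32] and even — valid
Class 4: x > 32 — out-of-range invalid
Total equivalence classes: 4

4 equivalence classes


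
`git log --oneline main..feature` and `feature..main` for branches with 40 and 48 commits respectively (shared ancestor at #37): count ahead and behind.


Common ancestor: commit #37
feature commits after divergence: 40 - 37 = 3
main commits after divergence: 48 - 37 = 11
feature is 3 commits ahead of main
main is 11 commits ahead of feature

feature ahead: 3, main ahead: 11


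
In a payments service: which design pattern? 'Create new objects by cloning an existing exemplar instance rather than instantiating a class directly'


This matches the Prototype pattern

Prototype


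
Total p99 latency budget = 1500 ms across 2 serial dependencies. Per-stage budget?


Formula: per_stage = total_budget / stages
per_stage = 1500 / 2
per_stage = 750.0 ms

750.0 ms


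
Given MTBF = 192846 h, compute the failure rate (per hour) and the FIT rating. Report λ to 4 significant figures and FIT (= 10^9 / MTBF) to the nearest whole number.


Formula: λ = 1 / MTBF; FIT = λ × 1e9 = 1e9 / MTBF
λ = 1 / 192846 ≈ 5.185e-06 failures/hour
FIT = 1e9 / 192846 ≈ 5185 failures per 1e9 hours (nearest whole number)

λ = 5.185e-06 /h, FIT = 5185


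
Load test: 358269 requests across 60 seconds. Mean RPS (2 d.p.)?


Formula: throughput = requests / seconds
throughput = 358269 / 60
throughput = 5971.15 requests/second

5971.15 requests/second


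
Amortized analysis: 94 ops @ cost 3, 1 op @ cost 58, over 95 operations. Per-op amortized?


Formula: Amortized cost = Total cost / Operations
Total cost = (94 * 3) + (1 * 58)
Total cost = 282 + 58 = 340
Amortized = 340 / 95 = 3.5789

3.5789


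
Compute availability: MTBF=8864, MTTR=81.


Availability = MTBF / (MTBF + MTTR)
Availability = 8864 / (8864 + 81)
Availability = 8864 / 8945
Availability = 99.0945%

99.0945%


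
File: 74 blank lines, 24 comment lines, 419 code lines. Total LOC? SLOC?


Total LOC = blank + comment + code
Total LOC = 74 + 24 + 419 = 517
SLOC (source only) = code = 419

Total LOC: 517, SLOC: 419


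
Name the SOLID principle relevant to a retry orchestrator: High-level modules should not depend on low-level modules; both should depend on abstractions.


This describes the Dependency Inversion Principle (DIP)

Dependency Inversion Principle (DIP)


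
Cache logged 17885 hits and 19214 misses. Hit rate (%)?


Formula: hit rate = hits / (hits + misses) * 100
hit rate = 17885 / (17885 + 19214) * 100
hit rate = 17885 / 37099 * 100
hit rate = 48.21%

48.21%


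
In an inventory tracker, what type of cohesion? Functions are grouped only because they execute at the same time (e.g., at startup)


Reasoning: Related by timing only
Type: Temporal cohesion

Temporal cohesion


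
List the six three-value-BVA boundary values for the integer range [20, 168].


Range: [20, 168]
Boundaries: just below min, min, min+1, max-1, max, just above max
Values: [19, 20, 21, 167, 168, 169]

[19, 20, 21, 167, 168, 169]


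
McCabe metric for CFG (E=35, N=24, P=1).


Formula: V(G) = E - N + 2P
V(G) = 35 - 24 + 2*1
V(G) = 11 + 2
V(G) = 13

13


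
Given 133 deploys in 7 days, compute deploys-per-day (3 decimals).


Formula: deployments per day = releases / days
= 133 / 7
= 19.0 deploys/day
(equivalently, 133.0 deploys/week)

19.0 deploys/day


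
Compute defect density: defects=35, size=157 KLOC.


Defect density = defects / KLOC
Defect density = 35 / 157
Defect density = 0.223 defects/KLOC

0.223 defects/KLOC


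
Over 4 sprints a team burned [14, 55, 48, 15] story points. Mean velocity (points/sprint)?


Formula: Avg velocity = Total points / Number of sprints
Points: [14, 55, 48, 15]
Sum = 14 + 55 + 48 + 15 = 132
Avg velocity = 132 / 4 = 33.0 points/sprint

33.0 points/sprint


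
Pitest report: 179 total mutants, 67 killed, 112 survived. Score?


Mutation score = killed / total * 100
Mutation score = 67 / 179 * 100
Mutation score = 37.43%

37.43%


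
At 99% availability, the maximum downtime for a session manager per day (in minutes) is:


Formula: allowed downtime = period * (100 - SLA) / 100
Period (day) = 1440 minutes
Unavailability fraction = (100 - 99.0) / 100
Allowed downtime = 1440 * (100 - 99.0) / 100
Allowed downtime = 14.4 minutes

14.4 minutes


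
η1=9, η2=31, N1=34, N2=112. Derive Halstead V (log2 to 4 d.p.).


Formula: V = N * log2(η), where N = N1 + N2 and η = η1 + η2
η = 9 + 31 = 40
N = 34 + 112 = 146
log2(40) ≈ 5.3219
V = 146 * 5.3219 = 777.00

777.00


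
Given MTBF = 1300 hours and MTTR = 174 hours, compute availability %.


Availability = MTBF / (MTBF + MTTR)
Availability = 1300 / (1300 + 174)
Availability = 1300 / 1474
Availability = 88.1954%

88.1954%
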